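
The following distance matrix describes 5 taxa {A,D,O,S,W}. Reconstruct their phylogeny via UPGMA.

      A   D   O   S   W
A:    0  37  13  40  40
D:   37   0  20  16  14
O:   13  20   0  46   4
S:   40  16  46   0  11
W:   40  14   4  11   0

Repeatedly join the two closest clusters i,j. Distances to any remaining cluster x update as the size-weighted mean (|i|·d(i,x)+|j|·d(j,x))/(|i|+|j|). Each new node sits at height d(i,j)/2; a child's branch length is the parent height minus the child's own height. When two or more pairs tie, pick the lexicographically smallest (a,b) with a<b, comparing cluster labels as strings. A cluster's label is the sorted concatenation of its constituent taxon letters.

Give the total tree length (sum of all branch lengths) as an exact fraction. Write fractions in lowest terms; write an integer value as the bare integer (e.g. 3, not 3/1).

431/8

step 1: merge (O,W) at d=4; branch lengths O→2, W→2; new cluster OW
  updated: d(A,OW)=53/2, d(D,OW)=17, d(OW,S)=57/2
step 2: merge (D,S) at d=16; branch lengths D→8, S→8; new cluster DS
  updated: d(A,DS)=77/2, d(DS,OW)=91/4
step 3: merge (DS,OW) at d=91/4; branch lengths DS→27/8, OW→75/8; new cluster DOSW
  updated: d(A,DOSW)=65/2
step 4: merge (A,DOSW) at d=65/2; branch lengths A→65/4, DOSW→39/8; new cluster ADOSW
final tree: (A:65/4,((D:8,S:8):27/8,(O:2,W:2):75/8):39/8)
total length: 431/8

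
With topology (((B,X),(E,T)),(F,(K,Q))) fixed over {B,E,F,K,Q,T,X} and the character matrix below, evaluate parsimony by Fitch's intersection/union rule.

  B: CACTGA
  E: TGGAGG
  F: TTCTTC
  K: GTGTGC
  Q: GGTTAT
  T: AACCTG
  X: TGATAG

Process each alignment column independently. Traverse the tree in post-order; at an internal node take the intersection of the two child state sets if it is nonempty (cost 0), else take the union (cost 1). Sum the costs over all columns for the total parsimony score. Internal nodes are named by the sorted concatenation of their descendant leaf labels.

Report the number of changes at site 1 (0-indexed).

site 0, node BX: B={C} ∪ X={T} → {C,T} (+1)
site 0, node ET: E={T} ∪ T={A} → {A,T} (+1)
site 0, node BETX: BX={C,T} ∩ ET={A,T} → {T} (+0)
site 0, node KQ: K={G} ∩ Q={G} → {G} (+0)
site 0, node FKQ: F={T} ∪ KQ={G} → {G,T} (+1)
site 0, node BEFKQTX: BETX={T} ∩ FKQ={G,T} → {T} (+0)
site 1, node BX: B={A} ∪ X={G} → {A,G} (+1)
site 1, node ET: E={G} ∪ T={A} → {A,G} (+1)
site 1, node BETX: BX={A,G} ∩ ET={A,G} → {A,G} (+0)
site 1, node KQ: K={T} ∪ Q={G} → {G,T} (+1)
site 1, node FKQ: F={T} ∩ KQ={G,T} → {T} (+0)
site 1, node BEFKQTX: BETX={A,G} ∪ FKQ={T} → {A,G,T} (+1)
site 2, node BX: B={C} ∪ X={A} → {A,C} (+1)
site 2, node ET: E={G} ∪ T={C} → {C,G} (+1)
site 2, node BETX: BX={A,C} ∩ ET={C,G} → {C} (+0)
site 2, node KQ: K={G} ∪ Q={T} → {G,T} (+1)
site 2, node FKQ: F={C} ∪ KQ={G,T} → {C,G,T} (+1)
site 2, node BEFKQTX: BETX={C} ∩ FKQ={C,G,T} → {C} (+0)
site 3, node BX: B={T} ∩ X={T} → {T} (+0)
site 3, node ET: E={A} ∪ T={C} → {A,C} (+1)
site 3, node BETX: BX={T} ∪ ET={A,C} → {A,C,T} (+1)
site 3, node KQ: K={T} ∩ Q={T} → {T} (+0)
site 3, node FKQ: F={T} ∩ KQ={T} → {T} (+0)
site 3, node BEFKQTX: BETX={A,C,T} ∩ FKQ={T} → {T} (+0)
site 4, node BX: B={G} ∪ X={A} → {A,G} (+1)
site 4, node ET: E={G} ∪ T={T} → {G,T} (+1)
site 4, node BETX: BX={A,G} ∩ ET={G,T} → {G} (+0)
site 4, node KQ: K={G} ∪ Q={A} → {A,G} (+1)
site 4, node FKQ: F={T} ∪ KQ={A,G} → {A,G,T} (+1)
site 4, node BEFKQTX: BETX={G} ∩ FKQ={A,G,T} → {G} (+0)
site 5, node BX: B={A} ∪ X={G} → {A,G} (+1)
site 5, node ET: E={G} ∩ T={G} → {G} (+0)
site 5, node BETX: BX={A,G} ∩ ET={G} → {G} (+0)
site 5, node KQ: K={C} ∪ Q={T} → {C,T} (+1)
site 5, node FKQ: F={C} ∩ KQ={C,T} → {C} (+0)
site 5, node BEFKQTX: BETX={G} ∪ FKQ={C} → {C,G} (+1)
per-site changes: [3, 4, 4, 2, 4, 3]; total = 20

4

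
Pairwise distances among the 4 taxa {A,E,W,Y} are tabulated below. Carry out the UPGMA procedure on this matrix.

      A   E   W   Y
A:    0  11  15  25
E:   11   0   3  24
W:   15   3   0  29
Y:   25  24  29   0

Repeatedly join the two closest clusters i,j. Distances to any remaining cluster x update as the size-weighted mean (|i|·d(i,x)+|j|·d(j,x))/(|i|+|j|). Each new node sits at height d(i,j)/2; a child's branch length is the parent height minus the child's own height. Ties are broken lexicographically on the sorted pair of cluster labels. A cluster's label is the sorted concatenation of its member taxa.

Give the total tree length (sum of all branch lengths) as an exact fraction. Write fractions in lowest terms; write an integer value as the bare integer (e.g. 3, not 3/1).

step 1: merge (E,W) at d=3; branch lengths E→3/2, W→3/2; new cluster EW
  updated: d(A,EW)=13, d(EW,Y)=53/2
step 2: merge (A,EW) at d=13; branch lengths A→13/2, EW→5; new cluster AEW
  updated: d(AEW,Y)=26
step 3: merge (AEW,Y) at d=26; branch lengths AEW→13/2, Y→13; new cluster AEWY
final tree: ((A:13/2,(E:3/2,W:3/2):5):13/2,Y:13)
total length: 34

34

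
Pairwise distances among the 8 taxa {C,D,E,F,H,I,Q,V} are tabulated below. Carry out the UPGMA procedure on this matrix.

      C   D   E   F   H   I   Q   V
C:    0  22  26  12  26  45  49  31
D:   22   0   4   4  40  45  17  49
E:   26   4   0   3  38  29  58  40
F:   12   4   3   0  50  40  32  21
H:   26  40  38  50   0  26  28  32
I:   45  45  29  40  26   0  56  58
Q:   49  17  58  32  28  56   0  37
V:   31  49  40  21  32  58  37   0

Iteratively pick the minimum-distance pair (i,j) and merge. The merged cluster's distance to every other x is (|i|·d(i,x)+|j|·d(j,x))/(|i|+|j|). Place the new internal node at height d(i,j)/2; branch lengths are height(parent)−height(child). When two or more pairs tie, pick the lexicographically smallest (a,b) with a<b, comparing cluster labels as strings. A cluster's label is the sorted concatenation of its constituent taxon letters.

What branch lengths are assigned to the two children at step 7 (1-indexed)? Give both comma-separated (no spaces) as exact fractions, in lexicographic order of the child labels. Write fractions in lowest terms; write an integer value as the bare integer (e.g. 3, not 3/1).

step 1: merge (E,F) at d=3; branch lengths E→3/2, F→3/2; new cluster EF
  updated: d(C,EF)=19, d(D,EF)=4, d(EF,H)=44, d(EF,I)=69/2, d(EF,Q)=45, d(EF,V)=61/2
step 2: merge (D,EF) at d=4; branch lengths D→2, EF→1/2; new cluster DEF
  updated: d(C,DEF)=20, d(DEF,H)=128/3, d(DEF,I)=38, d(DEF,Q)=107/3, d(DEF,V)=110/3
step 3: merge (C,DEF) at d=20; branch lengths C→10, DEF→8; new cluster CDEF
  updated: d(CDEF,H)=77/2, d(CDEF,I)=159/4, d(CDEF,Q)=39, d(CDEF,V)=141/4
step 4: merge (H,I) at d=26; branch lengths H→13, I→13; new cluster HI
  updated: d(CDEF,HI)=313/8, d(HI,Q)=42, d(HI,V)=45
step 5: merge (CDEF,V) at d=141/4; branch lengths CDEF→61/8, V→141/8; new cluster CDEFV
  updated: d(CDEFV,HI)=403/10, d(CDEFV,Q)=193/5
step 6: merge (CDEFV,Q) at d=193/5; branch lengths CDEFV→67/40, Q→193/10; new cluster CDEFQV
  updated: d(CDEFQV,HI)=487/12
step 7: merge (CDEFQV,HI) at d=487/12; branch lengths CDEFQV→119/120, HI→175/24; new cluster CDEFHIQV
final tree: ((((C:10,(D:2,(E:3/2,F:3/2):1/2):8):61/8,V:141/8):67/40,Q:193/10):119/120,(H:13,I:13):175/24)
total length: 12481/120

119/120,175/24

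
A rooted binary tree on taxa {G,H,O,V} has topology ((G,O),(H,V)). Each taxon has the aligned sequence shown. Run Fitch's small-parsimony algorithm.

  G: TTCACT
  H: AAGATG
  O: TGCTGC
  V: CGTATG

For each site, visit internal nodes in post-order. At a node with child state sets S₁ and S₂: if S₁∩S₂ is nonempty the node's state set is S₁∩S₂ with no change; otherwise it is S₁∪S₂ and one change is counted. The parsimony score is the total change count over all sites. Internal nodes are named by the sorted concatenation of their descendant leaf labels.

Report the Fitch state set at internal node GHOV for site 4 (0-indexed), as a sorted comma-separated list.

C,G,T

GO@0: {T} ∩ {T} = {T} (intersection, +0)
HV@0: {A} ∪ {C} = {A,C} (union, +1)
GHOV@0: {T} ∪ {A,C} = {A,C,T} (union, +1)
GO@1: {T} ∪ {G} = {G,T} (union, +1)
HV@1: {A} ∪ {G} = {A,G} (union, +1)
GHOV@1: {G,T} ∩ {A,G} = {G} (intersection, +0)
GO@2: {C} ∩ {C} = {C} (intersection, +0)
HV@2: {G} ∪ {T} = {G,T} (union, +1)
GHOV@2: {C} ∪ {G,T} = {C,G,T} (union, +1)
GO@3: {A} ∪ {T} = {A,T} (union, +1)
HV@3: {A} ∩ {A} = {A} (intersection, +0)
GHOV@3: {A,T} ∩ {A} = {A} (intersection, +0)
GO@4: {C} ∪ {G} = {C,G} (union, +1)
HV@4: {T} ∩ {T} = {T} (intersection, +0)
GHOV@4: {C,G} ∪ {T} = {C,G,T} (union, +1)
GO@5: {T} ∪ {C} = {C,T} (union, +1)
HV@5: {G} ∩ {G} = {G} (intersection, +0)
GHOV@5: {C,T} ∪ {G} = {C,G,T} (union, +1)
per-site changes: [2, 2, 2, 1, 2, 2]; total = 11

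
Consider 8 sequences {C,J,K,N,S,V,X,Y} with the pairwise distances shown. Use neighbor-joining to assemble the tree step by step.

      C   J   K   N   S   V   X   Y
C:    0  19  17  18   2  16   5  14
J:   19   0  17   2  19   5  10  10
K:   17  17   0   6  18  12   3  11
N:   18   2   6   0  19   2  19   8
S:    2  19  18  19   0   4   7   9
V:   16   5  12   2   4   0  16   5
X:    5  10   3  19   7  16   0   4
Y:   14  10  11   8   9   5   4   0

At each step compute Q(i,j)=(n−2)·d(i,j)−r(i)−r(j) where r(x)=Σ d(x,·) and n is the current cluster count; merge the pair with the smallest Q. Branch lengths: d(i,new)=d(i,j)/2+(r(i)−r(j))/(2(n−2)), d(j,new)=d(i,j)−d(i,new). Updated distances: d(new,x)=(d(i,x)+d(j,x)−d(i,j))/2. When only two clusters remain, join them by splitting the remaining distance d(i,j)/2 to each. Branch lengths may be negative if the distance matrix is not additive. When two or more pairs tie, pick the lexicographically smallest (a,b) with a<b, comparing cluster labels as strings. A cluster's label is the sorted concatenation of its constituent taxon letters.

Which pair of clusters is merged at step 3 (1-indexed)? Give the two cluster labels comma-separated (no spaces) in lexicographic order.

CSX,K

1. join C+S (d=2, Q=-157) ⇒ CS; edges |C|=25/12, |S|=-1/12
  updated: d(CS,J)=18, d(CS,K)=33/2, d(CS,N)=35/2, d(CS,V)=9, d(CS,X)=5, d(CS,Y)=21/2
2. join CS+X (d=5, Q=-217/2) ⇒ CSX; edges |CS|=89/20, |X|=11/20
  updated: d(CSX,J)=23/2, d(CSX,K)=29/4, d(CSX,N)=63/4, d(CSX,V)=10, d(CSX,Y)=19/4
3. join CSX+K (d=29/4, Q=-147/2) ⇒ CKSX; edges |CSX|=25/8, |K|=33/8
  updated: d(CKSX,J)=85/8, d(CKSX,N)=29/4, d(CKSX,V)=59/8, d(CKSX,Y)=17/4
4. join CKSX+Y (d=17/4, Q=-44) ⇒ CKSXY; edges |CKSX|=5/2, |Y|=7/4
  updated: d(CKSXY,J)=131/16, d(CKSXY,N)=11/2, d(CKSXY,V)=65/16
5. join CKSXY+V (d=65/16, Q=-331/16) ⇒ CKSVXY; edges |CKSXY|=237/64, |V|=23/64
  updated: d(CKSVXY,J)=73/16, d(CKSVXY,N)=55/32
6. join CKSVXY+J (d=73/16, Q=-265/32) ⇒ CJKSVXY; edges |CKSVXY|=137/64, |J|=155/64
  updated: d(CJKSVXY,N)=-27/64
7. join CJKSVXY+N (d=-27/64) ⇒ CJKNSVXY; edges |CJKSVXY|=-27/128, |N|=-27/128
final tree: (((((((C:25/12,S:-1/12):89/20,X:11/20):25/8,K:33/8):5/2,Y:7/4):237/64,V:23/64):137/64,J:155/64):-27/128,N:-27/128)
total length: 1709/64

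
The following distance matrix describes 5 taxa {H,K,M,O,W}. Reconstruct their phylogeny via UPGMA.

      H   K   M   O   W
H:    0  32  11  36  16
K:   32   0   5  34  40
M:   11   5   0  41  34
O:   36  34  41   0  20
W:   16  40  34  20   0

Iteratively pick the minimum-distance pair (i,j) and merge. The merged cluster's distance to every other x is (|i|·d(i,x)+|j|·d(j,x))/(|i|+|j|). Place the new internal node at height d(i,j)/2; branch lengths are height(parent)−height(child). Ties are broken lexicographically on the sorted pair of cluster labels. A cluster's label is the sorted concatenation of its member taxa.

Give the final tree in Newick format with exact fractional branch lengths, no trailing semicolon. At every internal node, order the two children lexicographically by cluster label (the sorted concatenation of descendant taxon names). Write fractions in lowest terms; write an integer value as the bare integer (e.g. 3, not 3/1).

(((H:8,W:8):6,O:14):2,(K:5/2,M:5/2):27/2)

1. join K+M (d=5) ⇒ KM; edges |K|=5/2, |M|=5/2
  updated: d(H,KM)=43/2, d(KM,O)=75/2, d(KM,W)=37
2. join H+W (d=16) ⇒ HW; edges |H|=8, |W|=8
  updated: d(HW,KM)=117/4, d(HW,O)=28
3. join HW+O (d=28) ⇒ HOW; edges |HW|=6, |O|=14
  updated: d(HOW,KM)=32
4. join HOW+KM (d=32) ⇒ HKMOW; edges |HOW|=2, |KM|=27/2
final tree: (((H:8,W:8):6,O:14):2,(K:5/2,M:5/2):27/2)
total length: 113/2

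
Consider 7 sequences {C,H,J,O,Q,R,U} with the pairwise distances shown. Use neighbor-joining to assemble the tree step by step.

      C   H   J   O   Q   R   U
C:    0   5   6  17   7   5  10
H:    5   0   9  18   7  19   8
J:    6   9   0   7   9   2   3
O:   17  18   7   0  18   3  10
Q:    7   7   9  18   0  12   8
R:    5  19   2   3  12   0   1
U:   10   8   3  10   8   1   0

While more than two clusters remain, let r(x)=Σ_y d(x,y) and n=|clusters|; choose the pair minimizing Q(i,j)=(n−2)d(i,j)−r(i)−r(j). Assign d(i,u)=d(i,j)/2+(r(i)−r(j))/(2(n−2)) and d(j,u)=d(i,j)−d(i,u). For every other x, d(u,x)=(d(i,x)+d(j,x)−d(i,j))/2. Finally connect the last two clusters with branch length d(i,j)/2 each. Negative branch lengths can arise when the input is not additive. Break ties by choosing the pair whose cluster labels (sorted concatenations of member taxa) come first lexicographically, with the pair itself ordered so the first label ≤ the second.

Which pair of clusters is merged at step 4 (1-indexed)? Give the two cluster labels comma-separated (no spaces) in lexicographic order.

C,H

1. join O+R (d=3, Q=-100) ⇒ OR; edges |O|=23/5, |R|=-8/5
  updated: d(C,OR)=19/2, d(H,OR)=17, d(J,OR)=3, d(OR,Q)=27/2, d(OR,U)=4
2. join J+OR (d=3, Q=-65) ⇒ JOR; edges |J|=-5/8, |OR|=29/8
  updated: d(C,JOR)=25/4, d(H,JOR)=23/2, d(JOR,Q)=39/4, d(JOR,U)=2
3. join JOR+U (d=2, Q=-103/2) ⇒ JORU; edges |JOR|=5/4, |U|=3/4
  updated: d(C,JORU)=57/8, d(H,JORU)=35/4, d(JORU,Q)=63/8
4. join C+H (d=5, Q=-239/8) ⇒ CH; edges |C|=67/32, |H|=93/32
  updated: d(CH,JORU)=87/16, d(CH,Q)=9/2
5. join CH+JORU (d=87/16, Q=-285/16) ⇒ CHJORU; edges |CH|=33/32, |JORU|=141/32
  updated: d(CHJORU,Q)=111/32
6. join CHJORU+Q (d=111/32) ⇒ CHJOQRU; edges |CHJORU|=111/64, |Q|=111/64
final tree: (((C:67/32,H:93/32):33/32,((J:-5/8,(O:23/5,R:-8/5):29/8):5/4,U:3/4):141/32):111/64,Q:111/64)
total length: 701/32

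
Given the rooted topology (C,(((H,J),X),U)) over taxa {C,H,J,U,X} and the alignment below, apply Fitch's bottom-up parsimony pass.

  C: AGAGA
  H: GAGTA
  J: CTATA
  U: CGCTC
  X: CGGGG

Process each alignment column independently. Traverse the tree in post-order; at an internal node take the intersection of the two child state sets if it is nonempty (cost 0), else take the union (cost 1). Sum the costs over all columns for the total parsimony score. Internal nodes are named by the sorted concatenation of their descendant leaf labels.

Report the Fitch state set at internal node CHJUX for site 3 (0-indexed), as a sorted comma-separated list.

G,T

site 0, node HJ: H={G} ∪ J={C} → {C,G} (+1)
site 0, node HJX: HJ={C,G} ∩ X={C} → {C} (+0)
site 0, node HJUX: HJX={C} ∩ U={C} → {C} (+0)
site 0, node CHJUX: C={A} ∪ HJUX={C} → {A,C} (+1)
site 1, node HJ: H={A} ∪ J={T} → {A,T} (+1)
site 1, node HJX: HJ={A,T} ∪ X={G} → {A,G,T} (+1)
site 1, node HJUX: HJX={A,G,T} ∩ U={G} → {G} (+0)
site 1, node CHJUX: C={G} ∩ HJUX={G} → {G} (+0)
site 2, node HJ: H={G} ∪ J={A} → {A,G} (+1)
site 2, node HJX: HJ={A,G} ∩ X={G} → {G} (+0)
site 2, node HJUX: HJX={G} ∪ U={C} → {C,G} (+1)
site 2, node CHJUX: C={A} ∪ HJUX={C,G} → {A,C,G} (+1)
site 3, node HJ: H={T} ∩ J={T} → {T} (+0)
site 3, node HJX: HJ={T} ∪ X={G} → {G,T} (+1)
site 3, node HJUX: HJX={G,T} ∩ U={T} → {T} (+0)
site 3, node CHJUX: C={G} ∪ HJUX={T} → {G,T} (+1)
site 4, node HJ: H={A} ∩ J={A} → {A} (+0)
site 4, node HJX: HJ={A} ∪ X={G} → {A,G} (+1)
site 4, node HJUX: HJX={A,G} ∪ U={C} → {A,C,G} (+1)
site 4, node CHJUX: C={A} ∩ HJUX={A,C,G} → {A} (+0)
per-site changes: [2, 2, 3, 2, 2]; total = 11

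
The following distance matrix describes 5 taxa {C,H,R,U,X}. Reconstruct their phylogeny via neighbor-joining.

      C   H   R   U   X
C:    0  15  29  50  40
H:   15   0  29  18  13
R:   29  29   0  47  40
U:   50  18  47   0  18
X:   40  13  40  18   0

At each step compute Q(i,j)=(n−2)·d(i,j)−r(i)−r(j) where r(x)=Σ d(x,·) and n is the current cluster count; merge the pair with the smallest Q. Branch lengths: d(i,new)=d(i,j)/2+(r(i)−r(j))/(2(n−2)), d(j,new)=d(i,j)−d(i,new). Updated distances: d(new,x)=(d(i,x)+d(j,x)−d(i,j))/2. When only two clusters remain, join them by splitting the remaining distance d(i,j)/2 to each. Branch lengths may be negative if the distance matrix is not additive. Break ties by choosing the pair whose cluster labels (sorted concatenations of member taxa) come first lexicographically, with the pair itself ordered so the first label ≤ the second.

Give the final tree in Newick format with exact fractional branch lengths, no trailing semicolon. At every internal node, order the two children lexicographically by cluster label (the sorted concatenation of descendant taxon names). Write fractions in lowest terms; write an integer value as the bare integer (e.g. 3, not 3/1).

1. join C+R (d=29, Q=-192) ⇒ CR; edges |C|=38/3, |R|=49/3
  updated: d(CR,H)=15/2, d(CR,U)=34, d(CR,X)=51/2
2. join CR+H (d=15/2, Q=-181/2) ⇒ CHR; edges |CR|=87/8, |H|=-27/8
  updated: d(CHR,U)=89/4, d(CHR,X)=31/2
3. join CHR+U (d=89/4, Q=-223/4) ⇒ CHRU; edges |CHR|=79/8, |U|=99/8
  updated: d(CHRU,X)=45/8
4. join CHRU+X (d=45/8) ⇒ CHRUX; edges |CHRU|=45/16, |X|=45/16
final tree: ((((C:38/3,R:49/3):87/8,H:-27/8):79/8,U:99/8):45/16,X:45/16)
total length: 515/8

((((C:38/3,R:49/3):87/8,H:-27/8):79/8,U:99/8):45/16,X:45/16)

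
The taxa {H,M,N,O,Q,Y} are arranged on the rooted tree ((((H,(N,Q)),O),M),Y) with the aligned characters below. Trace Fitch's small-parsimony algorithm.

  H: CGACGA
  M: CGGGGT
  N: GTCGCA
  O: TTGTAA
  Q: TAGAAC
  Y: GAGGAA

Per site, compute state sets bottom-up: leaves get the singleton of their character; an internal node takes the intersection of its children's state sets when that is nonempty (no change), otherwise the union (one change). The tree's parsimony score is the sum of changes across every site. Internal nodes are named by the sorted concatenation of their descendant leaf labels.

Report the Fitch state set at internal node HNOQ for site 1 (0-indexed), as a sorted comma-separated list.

T

NQ@0: {G} ∪ {T} = {G,T} (union, +1)
HNQ@0: {C} ∪ {G,T} = {C,G,T} (union, +1)
HNOQ@0: {C,G,T} ∩ {T} = {T} (intersection, +0)
HMNOQ@0: {T} ∪ {C} = {C,T} (union, +1)
HMNOQY@0: {C,T} ∪ {G} = {C,G,T} (union, +1)
NQ@1: {T} ∪ {A} = {A,T} (union, +1)
HNQ@1: {G} ∪ {A,T} = {A,G,T} (union, +1)
HNOQ@1: {A,G,T} ∩ {T} = {T} (intersection, +0)
HMNOQ@1: {T} ∪ {G} = {G,T} (union, +1)
HMNOQY@1: {G,T} ∪ {A} = {A,G,T} (union, +1)
NQ@2: {C} ∪ {G} = {C,G} (union, +1)
HNQ@2: {A} ∪ {C,G} = {A,C,G} (union, +1)
HNOQ@2: {A,C,G} ∩ {G} = {G} (intersection, +0)
HMNOQ@2: {G} ∩ {G} = {G} (intersection, +0)
HMNOQY@2: {G} ∩ {G} = {G} (intersection, +0)
NQ@3: {G} ∪ {A} = {A,G} (union, +1)
HNQ@3: {C} ∪ {A,G} = {A,C,G} (union, +1)
HNOQ@3: {A,C,G} ∪ {T} = {A,C,G,T} (union, +1)
HMNOQ@3: {A,C,G,T} ∩ {G} = {G} (intersection, +0)
HMNOQY@3: {G} ∩ {G} = {G} (intersection, +0)
NQ@4: {C} ∪ {A} = {A,C} (union, +1)
HNQ@4: {G} ∪ {A,C} = {A,C,G} (union, +1)
HNOQ@4: {A,C,G} ∩ {A} = {A} (intersection, +0)
HMNOQ@4: {A} ∪ {G} = {A,G} (union, +1)
HMNOQY@4: {A,G} ∩ {A} = {A} (intersection, +0)
NQ@5: {A} ∪ {C} = {A,C} (union, +1)
HNQ@5: {A} ∩ {A,C} = {A} (intersection, +0)
HNOQ@5: {A} ∩ {A} = {A} (intersection, +0)
HMNOQ@5: {A} ∪ {T} = {A,T} (union, +1)
HMNOQY@5: {A,T} ∩ {A} = {A} (intersection, +0)
per-site changes: [4, 4, 2, 3, 3, 2]; total = 18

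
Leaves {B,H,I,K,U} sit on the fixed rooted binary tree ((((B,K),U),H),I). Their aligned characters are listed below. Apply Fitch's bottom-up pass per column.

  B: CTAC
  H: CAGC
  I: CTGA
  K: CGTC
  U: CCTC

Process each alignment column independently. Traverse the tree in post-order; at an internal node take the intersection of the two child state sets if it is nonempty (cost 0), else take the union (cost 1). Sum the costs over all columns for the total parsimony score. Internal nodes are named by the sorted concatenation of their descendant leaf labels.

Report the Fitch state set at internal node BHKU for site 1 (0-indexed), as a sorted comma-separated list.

[col 0] BK: children B:{C}, K:{C} ∩→ {C}; cost 0
[col 0] BKU: children BK:{C}, U:{C} ∩→ {C}; cost 0
[col 0] BHKU: children BKU:{C}, H:{C} ∩→ {C}; cost 0
[col 0] BHIKU: children BHKU:{C}, I:{C} ∩→ {C}; cost 0
[col 1] BK: children B:{T}, K:{G} ∪→ {G,T}; cost 1
[col 1] BKU: children BK:{G,T}, U:{C} ∪→ {C,G,T}; cost 1
[col 1] BHKU: children BKU:{C,G,T}, H:{A} ∪→ {A,C,G,T}; cost 1
[col 1] BHIKU: children BHKU:{A,C,G,T}, I:{T} ∩→ {T}; cost 0
[col 2] BK: children B:{A}, K:{T} ∪→ {A,T}; cost 1
[col 2] BKU: children BK:{A,T}, U:{T} ∩→ {T}; cost 0
[col 2] BHKU: children BKU:{T}, H:{G} ∪→ {G,T}; cost 1
[col 2] BHIKU: children BHKU:{G,T}, I:{G} ∩→ {G}; cost 0
[col 3] BK: children B:{C}, K:{C} ∩→ {C}; cost 0
[col 3] BKU: children BK:{C}, U:{C} ∩→ {C}; cost 0
[col 3] BHKU: children BKU:{C}, H:{C} ∩→ {C}; cost 0
[col 3] BHIKU: children BHKU:{C}, I:{A} ∪→ {A,C}; cost 1
per-site changes: [0, 3, 2, 1]; total = 6

A,C,G,T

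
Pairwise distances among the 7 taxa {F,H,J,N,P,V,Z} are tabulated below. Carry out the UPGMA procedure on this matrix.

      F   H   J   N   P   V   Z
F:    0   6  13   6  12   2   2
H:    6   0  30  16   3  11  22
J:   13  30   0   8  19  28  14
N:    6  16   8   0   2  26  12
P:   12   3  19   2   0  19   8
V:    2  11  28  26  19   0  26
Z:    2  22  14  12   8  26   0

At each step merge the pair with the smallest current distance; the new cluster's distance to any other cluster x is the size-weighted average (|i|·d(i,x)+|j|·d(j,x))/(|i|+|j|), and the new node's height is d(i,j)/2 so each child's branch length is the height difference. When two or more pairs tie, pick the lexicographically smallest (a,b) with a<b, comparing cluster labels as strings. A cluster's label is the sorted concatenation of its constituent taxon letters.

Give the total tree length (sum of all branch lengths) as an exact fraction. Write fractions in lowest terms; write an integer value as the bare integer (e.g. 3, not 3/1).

iteration 1: select F,V (d=2); attach at lengths (1, 1); label the merged cluster FV
  updated: d(FV,H)=17/2, d(FV,J)=41/2, d(FV,N)=16, d(FV,P)=31/2, d(FV,Z)=14
iteration 2: select N,P (d=2); attach at lengths (1, 1); label the merged cluster NP
  updated: d(FV,NP)=63/4, d(H,NP)=19/2, d(J,NP)=27/2, d(NP,Z)=10
iteration 3: select FV,H (d=17/2); attach at lengths (13/4, 17/4); label the merged cluster FHV
  updated: d(FHV,J)=71/3, d(FHV,NP)=41/3, d(FHV,Z)=50/3
iteration 4: select NP,Z (d=10); attach at lengths (4, 5); label the merged cluster NPZ
  updated: d(FHV,NPZ)=44/3, d(J,NPZ)=41/3
iteration 5: select J,NPZ (d=41/3); attach at lengths (41/6, 11/6); label the merged cluster JNPZ
  updated: d(FHV,JNPZ)=203/12
iteration 6: select FHV,JNPZ (d=203/12); attach at lengths (101/24, 13/8); label the merged cluster FHJNPVZ
final tree: (((F:1,V:1):13/4,H:17/4):101/24,(J:41/6,((N:1,P:1):4,Z:5):11/6):13/8)
total length: 35

35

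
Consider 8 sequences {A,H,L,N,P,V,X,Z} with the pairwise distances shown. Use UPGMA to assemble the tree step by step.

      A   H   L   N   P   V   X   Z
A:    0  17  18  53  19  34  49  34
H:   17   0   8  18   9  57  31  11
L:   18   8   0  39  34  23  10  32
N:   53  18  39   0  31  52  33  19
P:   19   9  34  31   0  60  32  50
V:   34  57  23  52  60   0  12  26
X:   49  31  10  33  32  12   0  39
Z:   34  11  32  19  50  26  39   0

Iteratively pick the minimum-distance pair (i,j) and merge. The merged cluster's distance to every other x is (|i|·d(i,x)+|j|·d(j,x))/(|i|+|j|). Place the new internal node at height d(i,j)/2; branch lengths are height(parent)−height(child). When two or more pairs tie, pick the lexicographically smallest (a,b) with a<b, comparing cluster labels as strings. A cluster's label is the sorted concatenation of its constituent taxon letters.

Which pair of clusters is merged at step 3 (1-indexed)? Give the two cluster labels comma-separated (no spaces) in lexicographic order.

1. join H+L (d=8) ⇒ HL; edges |H|=4, |L|=4
  updated: d(A,HL)=35/2, d(HL,N)=57/2, d(HL,P)=43/2, d(HL,V)=40, d(HL,X)=41/2, d(HL,Z)=43/2
2. join V+X (d=12) ⇒ VX; edges |V|=6, |X|=6
  updated: d(A,VX)=83/2, d(HL,VX)=121/4, d(N,VX)=85/2, d(P,VX)=46, d(VX,Z)=65/2
3. join A+HL (d=35/2) ⇒ AHL; edges |A|=35/4, |HL|=19/4
  updated: d(AHL,N)=110/3, d(AHL,P)=62/3, d(AHL,VX)=34, d(AHL,Z)=77/3
4. join N+Z (d=19) ⇒ NZ; edges |N|=19/2, |Z|=19/2
  updated: d(AHL,NZ)=187/6, d(NZ,P)=81/2, d(NZ,VX)=75/2
5. join AHL+P (d=62/3) ⇒ AHLP; edges |AHL|=19/12, |P|=31/3
  updated: d(AHLP,NZ)=67/2, d(AHLP,VX)=37
6. join AHLP+NZ (d=67/2) ⇒ AHLNPZ; edges |AHLP|=77/12, |NZ|=29/4
  updated: d(AHLNPZ,VX)=223/6
7. join AHLNPZ+VX (d=223/6) ⇒ AHLNPVXZ; edges |AHLNPZ|=11/6, |VX|=151/12
final tree: ((((A:35/4,(H:4,L:4):19/4):19/12,P:31/3):77/12,(N:19/2,Z:19/2):29/4):11/6,(V:6,X:6):151/12)
total length: 185/2

A,HL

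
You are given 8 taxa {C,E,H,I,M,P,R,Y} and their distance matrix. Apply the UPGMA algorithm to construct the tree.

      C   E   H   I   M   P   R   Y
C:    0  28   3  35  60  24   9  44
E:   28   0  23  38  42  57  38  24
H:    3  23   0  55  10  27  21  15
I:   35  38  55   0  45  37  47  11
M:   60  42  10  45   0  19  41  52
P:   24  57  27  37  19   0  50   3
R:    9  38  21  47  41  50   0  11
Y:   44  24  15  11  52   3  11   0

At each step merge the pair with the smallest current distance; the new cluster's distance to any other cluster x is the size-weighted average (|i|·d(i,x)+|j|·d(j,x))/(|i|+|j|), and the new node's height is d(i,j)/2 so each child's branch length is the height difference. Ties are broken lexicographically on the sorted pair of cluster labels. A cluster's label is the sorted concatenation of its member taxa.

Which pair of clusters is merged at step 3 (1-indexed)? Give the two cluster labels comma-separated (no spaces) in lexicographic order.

CH,R

iteration 1: select C,H (d=3); attach at lengths (3/2, 3/2); label the merged cluster CH
  updated: d(CH,E)=51/2, d(CH,I)=45, d(CH,M)=35, d(CH,P)=51/2, d(CH,R)=15, d(CH,Y)=59/2
iteration 2: select P,Y (d=3); attach at lengths (3/2, 3/2); label the merged cluster PY
  updated: d(CH,PY)=55/2, d(E,PY)=81/2, d(I,PY)=24, d(M,PY)=71/2, d(PY,R)=61/2
iteration 3: select CH,R (d=15); attach at lengths (6, 15/2); label the merged cluster CHR
  updated: d(CHR,E)=89/3, d(CHR,I)=137/3, d(CHR,M)=37, d(CHR,PY)=57/2
iteration 4: select I,PY (d=24); attach at lengths (12, 21/2); label the merged cluster IPY
  updated: d(CHR,IPY)=308/9, d(E,IPY)=119/3, d(IPY,M)=116/3
iteration 5: select CHR,E (d=89/3); attach at lengths (22/3, 89/6); label the merged cluster CEHR
  updated: d(CEHR,IPY)=427/12, d(CEHR,M)=153/4
iteration 6: select CEHR,IPY (d=427/12); attach at lengths (71/24, 139/24); label the merged cluster CEHIPRY
  updated: d(CEHIPRY,M)=269/7
iteration 7: select CEHIPRY,M (d=269/7); attach at lengths (239/168, 269/14); label the merged cluster CEHIMPRY
final tree: (((((C:3/2,H:3/2):6,R:15/2):22/3,E:89/6):71/24,(I:12,(P:3/2,Y:3/2):21/2):139/24):239/168,M:269/14)
total length: 5239/56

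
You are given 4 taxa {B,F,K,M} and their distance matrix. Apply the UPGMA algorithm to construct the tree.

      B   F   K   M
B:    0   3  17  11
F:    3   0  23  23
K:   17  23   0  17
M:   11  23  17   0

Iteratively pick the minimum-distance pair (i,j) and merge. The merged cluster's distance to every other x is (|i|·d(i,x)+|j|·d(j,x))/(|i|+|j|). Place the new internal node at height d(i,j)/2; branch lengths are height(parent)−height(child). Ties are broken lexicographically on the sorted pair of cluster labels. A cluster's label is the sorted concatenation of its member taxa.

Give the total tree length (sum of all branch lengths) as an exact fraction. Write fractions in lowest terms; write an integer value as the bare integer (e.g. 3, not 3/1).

29

1. join B+F (d=3) ⇒ BF; edges |B|=3/2, |F|=3/2
  updated: d(BF,K)=20, d(BF,M)=17
2. join BF+M (d=17) ⇒ BFM; edges |BF|=7, |M|=17/2
  updated: d(BFM,K)=19
3. join BFM+K (d=19) ⇒ BFKM; edges |BFM|=1, |K|=19/2
final tree: (((B:3/2,F:3/2):7,M:17/2):1,K:19/2)
total length: 29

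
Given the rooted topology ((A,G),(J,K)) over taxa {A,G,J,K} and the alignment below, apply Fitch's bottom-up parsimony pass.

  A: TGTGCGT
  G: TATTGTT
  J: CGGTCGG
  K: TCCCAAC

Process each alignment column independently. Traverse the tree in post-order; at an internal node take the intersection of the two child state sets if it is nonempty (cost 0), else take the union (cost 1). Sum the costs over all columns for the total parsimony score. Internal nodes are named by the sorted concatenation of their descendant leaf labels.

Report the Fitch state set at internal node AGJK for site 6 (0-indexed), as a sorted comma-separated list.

C,G,T

site 0, node AG: A={T} ∩ G={T} → {T} (+0)
site 0, node JK: J={C} ∪ K={T} → {C,T} (+1)
site 0, node AGJK: AG={T} ∩ JK={C,T} → {T} (+0)
site 1, node AG: A={G} ∪ G={A} → {A,G} (+1)
site 1, node JK: J={G} ∪ K={C} → {C,G} (+1)
site 1, node AGJK: AG={A,G} ∩ JK={C,G} → {G} (+0)
site 2, node AG: A={T} ∩ G={T} → {T} (+0)
site 2, node JK: J={G} ∪ K={C} → {C,G} (+1)
site 2, node AGJK: AG={T} ∪ JK={C,G} → {C,G,T} (+1)
site 3, node AG: A={G} ∪ G={T} → {G,T} (+1)
site 3, node JK: J={T} ∪ K={C} → {C,T} (+1)
site 3, node AGJK: AG={G,T} ∩ JK={C,T} → {T} (+0)
site 4, node AG: A={C} ∪ G={G} → {C,G} (+1)
site 4, node JK: J={C} ∪ K={A} → {A,C} (+1)
site 4, node AGJK: AG={C,G} ∩ JK={A,C} → {C} (+0)
site 5, node AG: A={G} ∪ G={T} → {G,T} (+1)
site 5, node JK: J={G} ∪ K={A} → {A,G} (+1)
site 5, node AGJK: AG={G,T} ∩ JK={A,G} → {G} (+0)
site 6, node AG: A={T} ∩ G={T} → {T} (+0)
site 6, node JK: J={G} ∪ K={C} → {C,G} (+1)
site 6, node AGJK: AG={T} ∪ JK={C,G} → {C,G,T} (+1)
per-site changes: [1, 2, 2, 2, 2, 2, 2]; total = 13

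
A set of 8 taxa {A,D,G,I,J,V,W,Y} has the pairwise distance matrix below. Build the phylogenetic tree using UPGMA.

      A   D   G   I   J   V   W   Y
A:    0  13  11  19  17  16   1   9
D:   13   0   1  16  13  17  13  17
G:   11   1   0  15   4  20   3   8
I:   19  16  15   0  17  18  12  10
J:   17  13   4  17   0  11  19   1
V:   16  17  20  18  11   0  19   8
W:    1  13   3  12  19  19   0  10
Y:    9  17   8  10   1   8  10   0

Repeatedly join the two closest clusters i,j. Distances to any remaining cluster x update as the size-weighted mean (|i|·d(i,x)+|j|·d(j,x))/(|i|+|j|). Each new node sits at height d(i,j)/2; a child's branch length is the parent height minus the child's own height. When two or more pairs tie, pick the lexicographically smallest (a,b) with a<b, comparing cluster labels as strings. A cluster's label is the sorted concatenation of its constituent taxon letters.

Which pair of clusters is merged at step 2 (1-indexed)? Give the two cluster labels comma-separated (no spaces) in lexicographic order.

D,G

step 1: merge (A,W) at d=1; branch lengths A→1/2, W→1/2; new cluster AW
  updated: d(AW,D)=13, d(AW,G)=7, d(AW,I)=31/2, d(AW,J)=18, d(AW,V)=35/2, d(AW,Y)=19/2
step 2: merge (D,G) at d=1; branch lengths D→1/2, G→1/2; new cluster DG
  updated: d(AW,DG)=10, d(DG,I)=31/2, d(DG,J)=17/2, d(DG,V)=37/2, d(DG,Y)=25/2
step 3: merge (J,Y) at d=1; branch lengths J→1/2, Y→1/2; new cluster JY
  updated: d(AW,JY)=55/4, d(DG,JY)=21/2, d(I,JY)=27/2, d(JY,V)=19/2
step 4: merge (JY,V) at d=19/2; branch lengths JY→17/4, V→19/4; new cluster JVY
  updated: d(AW,JVY)=15, d(DG,JVY)=79/6, d(I,JVY)=15
step 5: merge (AW,DG) at d=10; branch lengths AW→9/2, DG→9/2; new cluster ADGW
  updated: d(ADGW,I)=31/2, d(ADGW,JVY)=169/12
step 6: merge (ADGW,JVY) at d=169/12; branch lengths ADGW→49/24, JVY→55/24; new cluster ADGJVWY
  updated: d(ADGJVWY,I)=107/7
step 7: merge (ADGJVWY,I) at d=107/7; branch lengths ADGJVWY→101/168, I→107/14; new cluster ADGIJVWY
final tree: ((((A:1/2,W:1/2):9/2,(D:1/2,G:1/2):9/2):49/24,((J:1/2,Y:1/2):17/4,V:19/4):55/24):101/168,I:107/14)
total length: 5641/168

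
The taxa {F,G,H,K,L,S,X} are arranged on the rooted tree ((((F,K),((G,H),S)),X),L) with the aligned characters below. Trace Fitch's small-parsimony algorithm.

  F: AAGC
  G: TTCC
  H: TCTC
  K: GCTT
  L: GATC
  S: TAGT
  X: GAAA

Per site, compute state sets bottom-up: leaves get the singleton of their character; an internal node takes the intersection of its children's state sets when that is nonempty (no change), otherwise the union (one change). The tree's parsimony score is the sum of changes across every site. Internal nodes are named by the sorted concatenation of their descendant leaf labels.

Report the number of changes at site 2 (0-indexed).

[col 0] FK: children F:{A}, K:{G} ∪→ {A,G}; cost 1
[col 0] GH: children G:{T}, H:{T} ∩→ {T}; cost 0
[col 0] GHS: children GH:{T}, S:{T} ∩→ {T}; cost 0
[col 0] FGHKS: children FK:{A,G}, GHS:{T} ∪→ {A,G,T}; cost 1
[col 0] FGHKSX: children FGHKS:{A,G,T}, X:{G} ∩→ {G}; cost 0
[col 0] FGHKLSX: children FGHKSX:{G}, L:{G} ∩→ {G}; cost 0
[col 1] FK: children F:{A}, K:{C} ∪→ {A,C}; cost 1
[col 1] GH: children G:{T}, H:{C} ∪→ {C,T}; cost 1
[col 1] GHS: children GH:{C,T}, S:{A} ∪→ {A,C,T}; cost 1
[col 1] FGHKS: children FK:{A,C}, GHS:{A,C,T} ∩→ {A,C}; cost 0
[col 1] FGHKSX: children FGHKS:{A,C}, X:{A} ∩→ {A}; cost 0
[col 1] FGHKLSX: children FGHKSX:{A}, L:{A} ∩→ {A}; cost 0
[col 2] FK: children F:{G}, K:{T} ∪→ {G,T}; cost 1
[col 2] GH: children G:{C}, H:{T} ∪→ {C,T}; cost 1
[col 2] GHS: children GH:{C,T}, S:{G} ∪→ {C,G,T}; cost 1
[col 2] FGHKS: children FK:{G,T}, GHS:{C,G,T} ∩→ {G,T}; cost 0
[col 2] FGHKSX: children FGHKS:{G,T}, X:{A} ∪→ {A,G,T}; cost 1
[col 2] FGHKLSX: children FGHKSX:{A,G,T}, L:{T} ∩→ {T}; cost 0
[col 3] FK: children F:{C}, K:{T} ∪→ {C,T}; cost 1
[col 3] GH: children G:{C}, H:{C} ∩→ {C}; cost 0
[col 3] GHS: children GH:{C}, S:{T} ∪→ {C,T}; cost 1
[col 3] FGHKS: children FK:{C,T}, GHS:{C,T} ∩→ {C,T}; cost 0
[col 3] FGHKSX: children FGHKS:{C,T}, X:{A} ∪→ {A,C,T}; cost 1
[col 3] FGHKLSX: children FGHKSX:{A,C,T}, L:{C} ∩→ {C}; cost 0
per-site changes: [2, 3, 4, 3]; total = 12

4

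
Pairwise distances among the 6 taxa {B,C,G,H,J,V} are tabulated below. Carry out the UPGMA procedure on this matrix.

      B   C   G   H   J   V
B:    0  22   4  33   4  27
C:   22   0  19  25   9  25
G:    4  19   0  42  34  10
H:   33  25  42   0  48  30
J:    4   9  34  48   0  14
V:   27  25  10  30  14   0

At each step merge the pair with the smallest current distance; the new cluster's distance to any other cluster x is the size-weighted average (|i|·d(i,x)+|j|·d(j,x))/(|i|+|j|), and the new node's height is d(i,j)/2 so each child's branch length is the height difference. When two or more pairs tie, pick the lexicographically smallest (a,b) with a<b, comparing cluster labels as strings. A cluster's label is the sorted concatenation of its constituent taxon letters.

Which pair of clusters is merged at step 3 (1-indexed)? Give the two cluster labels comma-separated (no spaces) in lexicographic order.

BG,V

iteration 1: select B,G (d=4); attach at lengths (2, 2); label the merged cluster BG
  updated: d(BG,C)=41/2, d(BG,H)=75/2, d(BG,J)=19, d(BG,V)=37/2
iteration 2: select C,J (d=9); attach at lengths (9/2, 9/2); label the merged cluster CJ
  updated: d(BG,CJ)=79/4, d(CJ,H)=73/2, d(CJ,V)=39/2
iteration 3: select BG,V (d=37/2); attach at lengths (29/4, 37/4); label the merged cluster BGV
  updated: d(BGV,CJ)=59/3, d(BGV,H)=35
iteration 4: select BGV,CJ (d=59/3); attach at lengths (7/12, 16/3); label the merged cluster BCGJV
  updated: d(BCGJV,H)=178/5
iteration 5: select BCGJV,H (d=178/5); attach at lengths (239/30, 89/5); label the merged cluster BCGHJV
final tree: ((((B:2,G:2):29/4,V:37/4):7/12,(C:9/2,J:9/2):16/3):239/30,H:89/5)
total length: 3671/60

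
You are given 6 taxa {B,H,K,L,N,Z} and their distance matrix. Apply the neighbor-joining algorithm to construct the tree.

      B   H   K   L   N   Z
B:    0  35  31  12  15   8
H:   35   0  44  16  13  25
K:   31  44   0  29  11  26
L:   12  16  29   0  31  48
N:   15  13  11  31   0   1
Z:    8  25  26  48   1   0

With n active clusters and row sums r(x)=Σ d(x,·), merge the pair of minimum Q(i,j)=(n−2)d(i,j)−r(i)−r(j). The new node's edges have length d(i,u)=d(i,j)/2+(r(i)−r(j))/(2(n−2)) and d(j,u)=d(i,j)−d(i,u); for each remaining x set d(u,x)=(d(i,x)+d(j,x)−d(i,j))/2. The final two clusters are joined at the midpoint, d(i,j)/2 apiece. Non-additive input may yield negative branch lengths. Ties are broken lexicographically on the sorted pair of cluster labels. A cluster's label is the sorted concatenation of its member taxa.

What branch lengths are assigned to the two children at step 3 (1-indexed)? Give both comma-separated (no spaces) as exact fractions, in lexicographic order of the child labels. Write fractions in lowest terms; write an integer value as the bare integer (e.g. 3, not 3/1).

91/16,77/16

step 1: merge (H,L) at d=16, Q=-205; branch lengths H→61/8, L→67/8; new cluster HL
  updated: d(B,HL)=31/2, d(HL,K)=57/2, d(HL,N)=14, d(HL,Z)=57/2
step 2: merge (B,HL) at d=31/2, Q=-219/2; branch lengths B→59/12, HL→127/12; new cluster BHL
  updated: d(BHL,K)=22, d(BHL,N)=27/4, d(BHL,Z)=21/2
step 3: merge (BHL,Z) at d=21/2, Q=-223/4; branch lengths BHL→91/16, Z→77/16; new cluster BHLZ
  updated: d(BHLZ,K)=75/4, d(BHLZ,N)=-11/8
step 4: merge (BHLZ,K) at d=75/4, Q=-227/8; branch lengths BHLZ→51/16, K→249/16; new cluster BHKLZ
  updated: d(BHKLZ,N)=-73/16
step 5: merge (BHKLZ,N) at d=-73/16; branch lengths BHKLZ→-73/32, N→-73/32; new cluster BHKLNZ
final tree: ((((B:59/12,(H:61/8,L:67/8):127/12):91/16,Z:77/16):51/16,K:249/16):-73/32,N:-73/32)
total length: 899/16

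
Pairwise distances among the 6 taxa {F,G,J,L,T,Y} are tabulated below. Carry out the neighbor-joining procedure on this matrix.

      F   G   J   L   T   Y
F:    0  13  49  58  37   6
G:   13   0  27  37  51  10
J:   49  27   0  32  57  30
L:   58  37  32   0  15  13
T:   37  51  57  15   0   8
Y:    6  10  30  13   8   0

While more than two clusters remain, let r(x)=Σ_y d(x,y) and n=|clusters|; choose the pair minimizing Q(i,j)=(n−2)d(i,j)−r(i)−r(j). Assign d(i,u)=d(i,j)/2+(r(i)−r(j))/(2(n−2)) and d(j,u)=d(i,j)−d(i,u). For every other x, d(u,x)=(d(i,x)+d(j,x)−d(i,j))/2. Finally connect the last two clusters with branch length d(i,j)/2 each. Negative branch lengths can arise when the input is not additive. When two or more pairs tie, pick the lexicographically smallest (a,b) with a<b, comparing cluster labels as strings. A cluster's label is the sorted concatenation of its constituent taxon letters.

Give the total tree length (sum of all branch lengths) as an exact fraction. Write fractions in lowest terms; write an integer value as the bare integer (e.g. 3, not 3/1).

step 1: merge (L,T) at d=15, Q=-263; branch lengths L→47/8, T→73/8; new cluster LT
  updated: d(F,LT)=40, d(G,LT)=73/2, d(J,LT)=37, d(LT,Y)=3
step 2: merge (LT,Y) at d=3, Q=-313/2; branch lengths LT→51/4, Y→-39/4; new cluster LTY
  updated: d(F,LTY)=43/2, d(G,LTY)=87/4, d(J,LTY)=32
step 3: merge (F,G) at d=13, Q=-477/4; branch lengths F→191/16, G→17/16; new cluster FG
  updated: d(FG,J)=63/2, d(FG,LTY)=121/8
step 4: merge (FG,J) at d=63/2, Q=-629/8; branch lengths FG→117/16, J→387/16; new cluster FGJ
  updated: d(FGJ,LTY)=125/16
step 5: merge (FGJ,LTY) at d=125/16; branch lengths FGJ→125/32, LTY→125/32; new cluster FGJLTY
final tree: (((F:191/16,G:17/16):117/16,J:387/16):125/32,((L:47/8,T:73/8):51/4,Y:-39/4):125/32)
total length: 1125/16

1125/16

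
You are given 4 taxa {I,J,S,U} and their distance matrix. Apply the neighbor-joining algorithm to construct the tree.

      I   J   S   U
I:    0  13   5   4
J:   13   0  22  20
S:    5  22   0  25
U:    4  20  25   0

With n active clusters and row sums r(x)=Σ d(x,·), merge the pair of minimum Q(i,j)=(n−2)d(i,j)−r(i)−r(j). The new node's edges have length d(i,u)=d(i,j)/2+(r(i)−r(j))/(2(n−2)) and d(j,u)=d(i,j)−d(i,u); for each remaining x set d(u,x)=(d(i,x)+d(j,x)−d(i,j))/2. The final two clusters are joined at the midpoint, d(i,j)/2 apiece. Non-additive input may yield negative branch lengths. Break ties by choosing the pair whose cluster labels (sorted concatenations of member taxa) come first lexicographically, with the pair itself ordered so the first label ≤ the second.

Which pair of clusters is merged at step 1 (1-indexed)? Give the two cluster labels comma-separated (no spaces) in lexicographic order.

I,S

1. join I+S (d=5, Q=-64) ⇒ IS; edges |I|=-5, |S|=10
  updated: d(IS,J)=15, d(IS,U)=12
2. join IS+J (d=15, Q=-47) ⇒ IJS; edges |IS|=7/2, |J|=23/2
  updated: d(IJS,U)=17/2
3. join IJS+U (d=17/2) ⇒ IJSU; edges |IJS|=17/4, |U|=17/4
final tree: (((I:-5,S:10):7/2,J:23/2):17/4,U:17/4)
total length: 57/2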